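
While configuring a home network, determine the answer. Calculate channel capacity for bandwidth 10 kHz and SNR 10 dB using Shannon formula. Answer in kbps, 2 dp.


Given: B = 10 kHz, SNR = 10 dB
SNR linear = 10^(10/10) = 10
1 + SNR = 11
log2(11) = 3.4594316186
C = 10 * 1000 * 3.4594316186 = 34594.3162 bps
C = 34.594316 kbps -> 34.59 kbps (2 dp)

34.59


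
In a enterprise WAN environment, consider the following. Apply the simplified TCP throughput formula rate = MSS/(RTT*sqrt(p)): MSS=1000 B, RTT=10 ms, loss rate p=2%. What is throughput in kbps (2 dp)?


Given: MSS = 1000 bytes, RTT = 10 ms, loss = 2%
RTT in seconds = 10 / 1000 = 0.01
Loss rate = 2% = 0.02
sqrt(loss) = sqrt(0.02) = 0.141421356237
Throughput (bytes/s) = 1000 / (0.01 * 0.141421356237) = 707106.7812
Throughput (kbps) = 707106.7812 * 8 / 1000 = 5656.854249 -> 5656.85 kbps (2 dp)

5656.85


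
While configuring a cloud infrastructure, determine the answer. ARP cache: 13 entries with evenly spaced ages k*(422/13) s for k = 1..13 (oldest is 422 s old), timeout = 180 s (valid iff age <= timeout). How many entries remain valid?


Ages are k * 422/13 s for k = 1..13 (spacing = 32.4615 s).
Entry k is valid iff k * 422/13 <= 180 iff k <= 13 * 180 / 422 = 5.5450
n_valid = floor(5.5450) = 5
(n_stale = 13 - 5 = 8)

5


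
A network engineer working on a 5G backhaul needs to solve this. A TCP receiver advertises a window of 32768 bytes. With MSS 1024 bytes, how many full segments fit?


Given: RWND = 32768 bytes, MSS = 1024 bytes
Full segments = floor(RWND / MSS)
Full segments = floor(32768 / 1024)
Full segments = floor(32.0) = 32

32


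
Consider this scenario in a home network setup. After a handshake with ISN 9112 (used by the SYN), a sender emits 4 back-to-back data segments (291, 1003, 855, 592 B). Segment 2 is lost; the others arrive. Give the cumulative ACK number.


SYN uses sequence number 9112; first data byte = ISN + 1 = 9113.
Segment 1: SEQ = 9113, len = 291 B, covers [9113, 9403]
Segment 2: SEQ = 9404, len = 1003 B, covers [9404, 10406] [LOST]
Segment 3: SEQ = 10407, len = 855 B, covers [10407, 11261]
Segment 4: SEQ = 11262, len = 592 B, covers [11262, 11853]
In-order data received: bytes [9113, 9403] (segments 1..1).
Segment 2 missing -> gap begins at byte 9404; later segments buffered out of order.
Cumulative ACK = next expected in-order byte = 9113 + 291 = 9404

9404


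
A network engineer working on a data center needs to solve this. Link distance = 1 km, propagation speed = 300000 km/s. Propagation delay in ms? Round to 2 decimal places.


Given: distance = 1 km, speed = 300000 km/s
Delay = distance / speed = 1 / 300000 seconds
Delay in ms = 1 * 1000 / 300000
Delay = 0.0033 ms
Rounded to 2 dp = 0.00 ms

0.00


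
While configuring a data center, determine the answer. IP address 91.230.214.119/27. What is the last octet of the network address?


Given: IP = 91.230.214.119, prefix = /27
Subnet mask = 255.255.255.224
Last octet of IP: 119
Last octet of mask: 224
Network last octet = 119 AND 224 = 96

96


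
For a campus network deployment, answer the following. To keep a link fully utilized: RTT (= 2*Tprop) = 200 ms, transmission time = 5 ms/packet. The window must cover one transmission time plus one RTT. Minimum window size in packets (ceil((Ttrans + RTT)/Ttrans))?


Given: Ttrans = 5 ms, RTT = 200 ms (= 2 * Tprop, Tprop = 100 ms)
Time until first ACK returns = Ttrans + RTT = 5 + 200 = 205 ms
Need W * Ttrans >= Ttrans + RTT  ->  W >= (Ttrans + RTT) / Ttrans
(Ttrans + RTT) / Ttrans = 205 / 5 = 41
W_min = ceil(41) = 41

41


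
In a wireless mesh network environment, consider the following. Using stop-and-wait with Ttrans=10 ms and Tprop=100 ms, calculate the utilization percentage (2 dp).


Given: Ttrans = 10 ms, Tprop = 100 ms
RTT = 2 * Tprop = 2 * 100 = 200 ms
U = Ttrans / (Ttrans + RTT)
U = 10 / (10 + 200)
U = 10 / 210 = 0.047619
U% = 4.76%

4.76


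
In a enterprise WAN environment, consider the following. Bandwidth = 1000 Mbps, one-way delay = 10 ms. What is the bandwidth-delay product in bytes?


Given: bandwidth = 1000 Mbps, delay = 10 ms
BDP in bits = 1000 * 10^6 * 10 / 1000
BDP in bits = 10000000
BDP in bytes = 10000000 / 8 = 1250000

1250000


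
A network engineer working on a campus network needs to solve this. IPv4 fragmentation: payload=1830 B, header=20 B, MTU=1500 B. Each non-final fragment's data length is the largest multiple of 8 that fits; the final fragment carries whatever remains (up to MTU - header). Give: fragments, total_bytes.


Max data per non-final fragment = floor((MTU - header)/8)*8 = floor((1500 - 20)/8)*8 = floor(1480/8)*8 = 1480 B
Final fragment needs no 8-byte alignment: it can carry up to MTU - header = 1480 B
Non-final fragments needed = ceil((payload - 1480) / 1480) = ceil(350/1480) = ceil(0.2365) = 1
Number of fragments = 1 + 1 = 2
Fragment sizes (data): 1 * 1480 B + 350 B (last, 350 <= 1480 OK)
Total bytes sent = payload + n_frags * header = 1830 + 2*20 = 1830 + 40 = 1870 B

2, 1870


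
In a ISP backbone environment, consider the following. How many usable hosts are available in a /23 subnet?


Given: subnet mask /23
Host bits = 32 - 23 = 9
Total addresses = 2^9 = 512
Usable hosts = 512 - 2 (network + broadcast) = 510

510


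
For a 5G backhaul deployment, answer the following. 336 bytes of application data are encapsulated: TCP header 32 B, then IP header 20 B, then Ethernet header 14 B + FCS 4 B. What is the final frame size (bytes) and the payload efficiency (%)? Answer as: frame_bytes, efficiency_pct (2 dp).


TCP segment = 336 + 32 = 368 B
IP packet = 368 + 20 = 388 B
Ethernet frame = 388 + 14 + 4 = 406 B
Efficiency = app / frame = 336 / 406 = 0.827586 = 82.7586% -> 82.76% (2 dp)

406, 82.76


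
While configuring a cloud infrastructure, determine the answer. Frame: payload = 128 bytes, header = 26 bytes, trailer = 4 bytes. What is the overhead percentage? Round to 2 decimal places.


Given: payload = 128 B, header = 26 B, trailer = 4 B
Overhead bytes = header + trailer = 26 + 4 = 30
Total frame = payload + overhead = 128 + 30 = 158
Overhead % = 30 / 158 * 100 = 18.9873% -> 18.99% (2 dp)

18.99


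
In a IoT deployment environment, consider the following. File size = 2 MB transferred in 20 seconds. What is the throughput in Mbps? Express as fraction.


Given: file = 2 MB, time = 20 s
File in Mb = 2 * 8 = 16 Mb
Throughput = 16 / 20 Mbps
Throughput = 4/5 Mbps

4/5


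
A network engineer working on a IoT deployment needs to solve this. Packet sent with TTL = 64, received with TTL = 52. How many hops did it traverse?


Given: initial TTL = 64, received TTL = 52
Hops = initial TTL - received TTL
Hops = 64 - 52 = 12

12


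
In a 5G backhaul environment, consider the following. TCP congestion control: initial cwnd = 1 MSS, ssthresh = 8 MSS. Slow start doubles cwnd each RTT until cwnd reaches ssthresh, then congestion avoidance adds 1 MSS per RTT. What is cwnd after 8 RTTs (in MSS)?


RTT 0: cwnd = 1 MSS (initial)
RTT 1: cwnd = 2 MSS (slow start, doubled)
RTT 2: cwnd = 4 MSS (slow start, doubled)
RTT 3: cwnd = 8 MSS (slow start, doubled)
RTT 4: cwnd = 9 MSS (congestion avoidance, +1)
RTT 5: cwnd = 10 MSS (congestion avoidance, +1)
RTT 6: cwnd = 11 MSS (congestion avoidance, +1)
RTT 7: cwnd = 12 MSS (congestion avoidance, +1)
RTT 8: cwnd = 13 MSS (congestion avoidance, +1)

13


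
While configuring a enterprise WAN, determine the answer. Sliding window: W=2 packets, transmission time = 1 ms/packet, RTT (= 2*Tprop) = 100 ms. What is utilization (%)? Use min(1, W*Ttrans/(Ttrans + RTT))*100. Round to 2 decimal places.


Given: W = 2, Ttrans = 1 ms, RTT = 100 ms (= 2 * Tprop, Tprop = 50 ms)
Cycle time = Ttrans + RTT = 1 + 100 = 101 ms (first packet sent until its ACK returns)
W * Ttrans = 2 * 1 = 2 ms of sending per cycle
W * Ttrans / (Ttrans + RTT) = 2 / 101 = 0.019802
U = min(1, 0.019802) = 0.019802
U% = 1.98%

1.98


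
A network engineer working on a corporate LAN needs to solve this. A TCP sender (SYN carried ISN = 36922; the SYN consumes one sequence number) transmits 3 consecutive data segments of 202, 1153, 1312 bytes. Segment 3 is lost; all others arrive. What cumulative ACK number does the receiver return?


SYN uses sequence number 36922; first data byte = ISN + 1 = 36923.
Segment 1: SEQ = 36923, len = 202 B, covers [36923, 37124]
Segment 2: SEQ = 37125, len = 1153 B, covers [37125, 38277]
Segment 3: SEQ = 38278, len = 1312 B, covers [38278, 39589] [LOST]
In-order data received: bytes [36923, 38277] (segments 1..2).
Segment 3 missing -> gap begins at byte 38278.
Cumulative ACK = next expected in-order byte = 36923 + 202 + 1153 = 38278

38278


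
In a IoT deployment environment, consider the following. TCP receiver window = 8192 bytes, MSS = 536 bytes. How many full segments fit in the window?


Given: RWND = 8192 bytes, MSS = 536 bytes
Full segments = floor(RWND / MSS)
Full segments = floor(8192 / 536)
Full segments = floor(15.2836) = 15

15


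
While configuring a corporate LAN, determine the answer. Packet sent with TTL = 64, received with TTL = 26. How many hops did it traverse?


Given: initial TTL = 64, received TTL = 26
Hops = initial TTL - received TTL
Hops = 64 - 26 = 38

38


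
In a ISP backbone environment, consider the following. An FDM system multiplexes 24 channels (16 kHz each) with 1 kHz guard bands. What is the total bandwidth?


Given: 24 channels, 16 kHz each, guard = 1 kHz
Channel bandwidth = 24 * 16 = 384 kHz
Guard bands = 23 gaps * 1 kHz = 23 kHz
Total = 384 + 23 = 407 kHz

407


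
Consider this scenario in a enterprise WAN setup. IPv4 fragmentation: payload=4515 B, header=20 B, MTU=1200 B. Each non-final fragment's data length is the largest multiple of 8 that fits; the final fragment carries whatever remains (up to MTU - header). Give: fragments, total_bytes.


Max data per non-final fragment = floor((MTU - header)/8)*8 = floor((1200 - 20)/8)*8 = floor(1180/8)*8 = 1176 B
Final fragment needs no 8-byte alignment: it can carry up to MTU - header = 1180 B
Non-final fragments needed = ceil((payload - 1180) / 1176) = ceil(3335/1176) = ceil(2.8359) = 3
Number of fragments = 3 + 1 = 4
Fragment sizes (data): 3 * 1176 B + 987 B (last, 987 <= 1180 OK)
Total bytes sent = payload + n_frags * header = 4515 + 4*20 = 4515 + 80 = 4595 B

4, 4595


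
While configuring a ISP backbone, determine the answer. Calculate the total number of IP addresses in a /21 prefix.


Given: CIDR prefix /21
Host bits = 32 - 21 = 11
Total addresses = 2^11 = 2048

2048


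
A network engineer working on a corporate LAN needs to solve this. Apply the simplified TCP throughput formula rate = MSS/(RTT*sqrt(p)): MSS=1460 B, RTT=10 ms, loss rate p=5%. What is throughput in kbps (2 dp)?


Given: MSS = 1460 bytes, RTT = 10 ms, loss = 5%
RTT in seconds = 10 / 1000 = 0.01
Loss rate = 5% = 0.05
sqrt(loss) = sqrt(0.05) = 0.223606797750
Throughput (bytes/s) = 1460 / (0.01 * 0.223606797750) = 652931.8494
Throughput (kbps) = 652931.8494 * 8 / 1000 = 5223.454795 -> 5223.45 kbps (2 dp)

5223.45


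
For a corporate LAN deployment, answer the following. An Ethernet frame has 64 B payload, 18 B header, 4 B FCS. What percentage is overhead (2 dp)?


Given: payload = 64 B, header = 18 B, trailer = 4 B
Overhead bytes = header + trailer = 18 + 4 = 22
Total frame = payload + overhead = 64 + 22 = 86
Overhead % = 22 / 86 * 100 = 25.5814% -> 25.58% (2 dp)

25.58


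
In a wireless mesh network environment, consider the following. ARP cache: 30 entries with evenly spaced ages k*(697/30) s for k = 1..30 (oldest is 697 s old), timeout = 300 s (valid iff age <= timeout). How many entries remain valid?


Ages are k * 697/30 s for k = 1..30 (spacing = 23.2333 s).
Entry k is valid iff k * 697/30 <= 300 iff k <= 30 * 300 / 697 = 12.9125
n_valid = floor(12.9125) = 12
(n_stale = 30 - 12 = 18)

12


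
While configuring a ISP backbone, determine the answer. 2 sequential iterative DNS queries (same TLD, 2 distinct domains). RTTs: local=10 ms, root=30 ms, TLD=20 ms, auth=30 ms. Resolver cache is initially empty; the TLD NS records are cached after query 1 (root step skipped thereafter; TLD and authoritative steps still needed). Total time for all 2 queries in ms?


Lookup 1 (cold cache): local + root + TLD + auth = 10 + 30 + 20 + 30 = 90 ms
Lookups 2..2 (TLD NS cached -> skip root; new domain -> still ask TLD and auth): local + TLD + auth = 10 + 20 + 30 = 60 ms each
Remaining 1 lookups: 1 * 60 = 60 ms
Total = 90 + 60 = 150 ms

150


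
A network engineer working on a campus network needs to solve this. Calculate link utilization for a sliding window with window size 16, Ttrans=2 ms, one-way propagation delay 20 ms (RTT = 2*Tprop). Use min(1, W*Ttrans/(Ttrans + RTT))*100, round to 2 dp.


Given: W = 16, Ttrans = 2 ms, RTT = 40 ms (= 2 * Tprop, Tprop = 20 ms)
Cycle time = Ttrans + RTT = 2 + 40 = 42 ms (first packet sent until its ACK returns)
W * Ttrans = 16 * 2 = 32 ms of sending per cycle
W * Ttrans / (Ttrans + RTT) = 32 / 42 = 0.761905
U = min(1, 0.761905) = 0.761905
U% = 76.19%

76.19


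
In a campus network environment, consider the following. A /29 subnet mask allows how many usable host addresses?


Given: subnet mask /29
Host bits = 32 - 29 = 3
Total addresses = 2^3 = 8
Usable hosts = 8 - 2 (network + broadcast) = 6

6


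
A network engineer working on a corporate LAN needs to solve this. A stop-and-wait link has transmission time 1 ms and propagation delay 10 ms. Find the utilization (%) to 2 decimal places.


Given: Ttrans = 1 ms, Tprop = 10 ms
RTT = 2 * Tprop = 2 * 10 = 20 ms
U = Ttrans / (Ttrans + RTT)
U = 1 / (1 + 20)
U = 1 / 21 = 0.047619
U% = 4.76%

4.76


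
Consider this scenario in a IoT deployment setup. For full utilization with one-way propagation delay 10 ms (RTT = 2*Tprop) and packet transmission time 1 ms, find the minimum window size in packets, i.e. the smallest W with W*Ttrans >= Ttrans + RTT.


Given: Ttrans = 1 ms, RTT = 20 ms (= 2 * Tprop, Tprop = 10 ms)
Time until first ACK returns = Ttrans + RTT = 1 + 20 = 21 ms
Need W * Ttrans >= Ttrans + RTT  ->  W >= (Ttrans + RTT) / Ttrans
(Ttrans + RTT) / Ttrans = 21 / 1 = 21
W_min = ceil(21) = 21

21


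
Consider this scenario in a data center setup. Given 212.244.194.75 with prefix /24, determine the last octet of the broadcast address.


Given: IP = 212.244.194.75, prefix = /24
Host bits = 32 - 24 = 8
Network last octet = 75 AND mask = 0
Host part size = 2^8 - 1 = 255
Broadcast last octet = 0 OR 255 = 255

255


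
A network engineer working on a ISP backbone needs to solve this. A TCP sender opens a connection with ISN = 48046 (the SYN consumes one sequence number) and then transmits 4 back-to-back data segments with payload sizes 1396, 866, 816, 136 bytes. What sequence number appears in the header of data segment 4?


The SYN occupies sequence number ISN = 48046, so the first data byte is ISN + 1 = 48047.
SEQ of data segment i = (ISN + 1) + sum of payload sizes of segments 1..i-1.
Segment 1: SEQ = 48047, payload = 1396 bytes
Segment 2: SEQ = 49443, payload = 866 bytes
Segment 3: SEQ = 50309, payload = 816 bytes
Segment 4: SEQ = 51125, payload = 136 bytes
SEQ of segment 4 = 48047 + 1396 + 866 + 816 = 51125

51125


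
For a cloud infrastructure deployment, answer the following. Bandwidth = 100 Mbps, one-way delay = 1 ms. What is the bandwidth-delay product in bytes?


Given: bandwidth = 100 Mbps, delay = 1 ms
BDP in bits = 100 * 10^6 * 1 / 1000
BDP in bits = 100000
BDP in bytes = 100000 / 8 = 12500

12500


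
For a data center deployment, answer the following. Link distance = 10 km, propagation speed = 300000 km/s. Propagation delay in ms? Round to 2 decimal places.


Given: distance = 10 km, speed = 300000 km/s
Delay = distance / speed = 10 / 300000 seconds
Delay in ms = 10 * 1000 / 300000
Delay = 0.0333 ms
Rounded to 2 dp = 0.03 ms

0.03


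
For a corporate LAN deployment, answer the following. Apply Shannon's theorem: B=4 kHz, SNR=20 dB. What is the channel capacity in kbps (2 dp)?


Given: B = 4 kHz, SNR = 20 dB
SNR linear = 10^(20/10) = 100
1 + SNR = 101
log2(101) = 6.6582114828
C = 4 * 1000 * 6.6582114828 = 26632.8459 bps
C = 26.632846 kbps -> 26.63 kbps (2 dp)

26.63


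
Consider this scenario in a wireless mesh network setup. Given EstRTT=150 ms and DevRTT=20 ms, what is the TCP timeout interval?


Given: EstRTT = 150 ms, DevRTT = 20 ms
Timeout = EstRTT + 4 * DevRTT
4 * DevRTT = 4 * 20 = 80
Timeout = 150 + 80 = 230 ms

230


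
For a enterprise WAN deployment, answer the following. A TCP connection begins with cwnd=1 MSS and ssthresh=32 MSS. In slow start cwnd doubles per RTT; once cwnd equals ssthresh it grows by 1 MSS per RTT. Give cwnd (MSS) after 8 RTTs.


RTT 0: cwnd = 1 MSS (initial)
RTT 1: cwnd = 2 MSS (slow start, doubled)
RTT 2: cwnd = 4 MSS (slow start, doubled)
RTT 3: cwnd = 8 MSS (slow start, doubled)
RTT 4: cwnd = 16 MSS (slow start, doubled)
RTT 5: cwnd = 32 MSS (slow start, doubled)
RTT 6: cwnd = 33 MSS (congestion avoidance, +1)
RTT 7: cwnd = 34 MSS (congestion avoidance, +1)
RTT 8: cwnd = 35 MSS (congestion avoidance, +1)

35


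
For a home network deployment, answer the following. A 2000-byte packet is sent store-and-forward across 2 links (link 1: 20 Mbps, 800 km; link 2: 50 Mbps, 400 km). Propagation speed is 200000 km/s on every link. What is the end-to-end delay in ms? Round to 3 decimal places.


Packet = 2000 bytes = 16000 bits. Store-and-forward: sum (t_trans + t_prop) per link.
Link 1: t_trans = 16000/(20*10^6) s = 0.8000 ms; t_prop = 800/200000 s = 4.0000 ms; subtotal = 4.8000 ms
Link 2: t_trans = 16000/(50*10^6) s = 0.3200 ms; t_prop = 400/200000 s = 2.0000 ms; subtotal = 2.3200 ms
End-to-end = 4.8000 + 2.3200 = 7.1200 ms -> 7.120 ms (3 dp)

7.120


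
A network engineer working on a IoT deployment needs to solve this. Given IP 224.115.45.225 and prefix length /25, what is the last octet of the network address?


Given: IP = 224.115.45.225, prefix = /25
Subnet mask = 255.255.255.128
Last octet of IP: 225
Last octet of mask: 128
Network last octet = 225 AND 128 = 128

128


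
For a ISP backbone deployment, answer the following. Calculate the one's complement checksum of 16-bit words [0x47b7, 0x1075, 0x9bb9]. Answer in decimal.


Given words: [0x47b7, 0x1075, 0x9bb9]
Step 1: Sum all words
Raw sum = 18359 + 4213 + 39865 = 62437
One's complement = ~62437 & 0xFFFF = 3098

3098


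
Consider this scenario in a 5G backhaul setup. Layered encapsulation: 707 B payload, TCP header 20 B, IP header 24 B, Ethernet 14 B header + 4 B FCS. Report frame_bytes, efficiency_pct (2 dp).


TCP segment = 707 + 20 = 727 B
IP packet = 727 + 24 = 751 B
Ethernet frame = 751 + 14 + 4 = 769 B
Efficiency = app / frame = 707 / 769 = 0.919376 = 91.9376% -> 91.94% (2 dp)

769, 91.94


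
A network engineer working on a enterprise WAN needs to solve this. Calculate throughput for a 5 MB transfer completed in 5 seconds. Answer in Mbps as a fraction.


Given: file = 5 MB, time = 5 s
File in Mb = 5 * 8 = 40 Mb
Throughput = 40 / 5 Mbps
Throughput = 8 Mbps

8


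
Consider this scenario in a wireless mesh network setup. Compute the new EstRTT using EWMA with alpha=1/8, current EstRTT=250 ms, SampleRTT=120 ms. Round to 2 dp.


Given: EstRTT = 250 ms, SampleRTT = 120 ms, alpha = 1/8
New EstRTT = (1 - alpha) * EstRTT + alpha * SampleRTT
(7/8) * 250 = 218.75
(1/8) * 120 = 15
New EstRTT = 218.75 + 15 = 233.75 ms -> 233.75 ms (2 dp)

233.75


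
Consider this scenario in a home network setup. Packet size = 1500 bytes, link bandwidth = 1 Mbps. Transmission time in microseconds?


Given: packet = 1500 bytes, bandwidth = 1 Mbps
Packet in bits = 1500 * 8 = 12000 bits
Bandwidth = 1 * 10^6 = 1000000 bps
Time = 12000 / 1000000 seconds
Time in us = 12000 * 10^6 / 1000000 = 12000

12000


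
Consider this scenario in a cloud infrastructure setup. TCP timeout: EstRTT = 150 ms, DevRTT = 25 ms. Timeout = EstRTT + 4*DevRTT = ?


Given: EstRTT = 150 ms, DevRTT = 25 ms
Timeout = EstRTT + 4 * DevRTT
4 * DevRTT = 4 * 25 = 100
Timeout = 150 + 100 = 250 ms

250


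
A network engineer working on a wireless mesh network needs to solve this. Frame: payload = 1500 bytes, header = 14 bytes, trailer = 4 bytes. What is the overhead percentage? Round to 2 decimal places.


Given: payload = 1500 B, header = 14 B, trailer = 4 B
Overhead bytes = header + trailer = 14 + 4 = 18
Total frame = payload + overhead = 1500 + 18 = 1518
Overhead % = 18 / 1518 * 100 = 1.1858% -> 1.19% (2 dp)

1.19


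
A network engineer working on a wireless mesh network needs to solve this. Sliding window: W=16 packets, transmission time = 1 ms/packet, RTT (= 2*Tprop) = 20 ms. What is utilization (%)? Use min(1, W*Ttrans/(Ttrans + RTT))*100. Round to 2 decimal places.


Given: W = 16, Ttrans = 1 ms, RTT = 20 ms (= 2 * Tprop, Tprop = 10 ms)
Cycle time = Ttrans + RTT = 1 + 20 = 21 ms (first packet sent until its ACK returns)
W * Ttrans = 16 * 1 = 16 ms of sending per cycle
W * Ttrans / (Ttrans + RTT) = 16 / 21 = 0.761905
U = min(1, 0.761905) = 0.761905
U% = 76.19%

76.19


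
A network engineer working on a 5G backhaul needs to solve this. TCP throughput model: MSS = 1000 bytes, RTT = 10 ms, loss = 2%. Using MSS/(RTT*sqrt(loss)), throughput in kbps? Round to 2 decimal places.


Given: MSS = 1000 bytes, RTT = 10 ms, loss = 2%
RTT in seconds = 10 / 1000 = 0.01
Loss rate = 2% = 0.02
sqrt(loss) = sqrt(0.02) = 0.141421356237
Throughput (bytes/s) = 1000 / (0.01 * 0.141421356237) = 707106.7812
Throughput (kbps) = 707106.7812 * 8 / 1000 = 5656.854249 -> 5656.85 kbps (2 dp)

5656.85


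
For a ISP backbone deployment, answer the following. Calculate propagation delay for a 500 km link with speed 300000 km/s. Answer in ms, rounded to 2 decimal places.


Given: distance = 500 km, speed = 300000 km/s
Delay = distance / speed = 500 / 300000 seconds
Delay in ms = 500 * 1000 / 300000
Delay = 1.6667 ms
Rounded to 2 dp = 1.67 ms

1.67


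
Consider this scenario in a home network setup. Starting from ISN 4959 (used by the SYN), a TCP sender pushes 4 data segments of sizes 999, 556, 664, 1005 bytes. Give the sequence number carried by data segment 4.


The SYN occupies sequence number ISN = 4959, so the first data byte is ISN + 1 = 4960.
SEQ of data segment i = (ISN + 1) + sum of payload sizes of segments 1..i-1.
Segment 1: SEQ = 4960, payload = 999 bytes
Segment 2: SEQ = 5959, payload = 556 bytes
Segment 3: SEQ = 6515, payload = 664 bytes
Segment 4: SEQ = 7179, payload = 1005 bytes
SEQ of segment 4 = 4960 + 999 + 556 + 664 = 7179

7179


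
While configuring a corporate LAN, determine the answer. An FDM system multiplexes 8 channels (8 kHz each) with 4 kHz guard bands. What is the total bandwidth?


Given: 8 channels, 8 kHz each, guard = 4 kHz
Channel bandwidth = 8 * 8 = 64 kHz
Guard bands = 7 gaps * 4 kHz = 28 kHz
Total = 64 + 28 = 92 kHz

92


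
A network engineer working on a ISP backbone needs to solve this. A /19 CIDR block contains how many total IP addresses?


Given: CIDR prefix /19
Host bits = 32 - 19 = 13
Total addresses = 2^13 = 8192

8192


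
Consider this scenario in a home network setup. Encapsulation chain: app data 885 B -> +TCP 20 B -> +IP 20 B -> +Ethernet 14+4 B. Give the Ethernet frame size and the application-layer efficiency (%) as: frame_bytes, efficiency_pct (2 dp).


TCP segment = 885 + 20 = 905 B
IP packet = 905 + 20 = 925 B
Ethernet frame = 925 + 14 + 4 = 943 B
Efficiency = app / frame = 885 / 943 = 0.938494 = 93.8494% -> 93.85% (2 dp)

943, 93.85


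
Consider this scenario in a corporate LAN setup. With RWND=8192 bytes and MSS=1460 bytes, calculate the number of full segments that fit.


Given: RWND = 8192 bytes, MSS = 1460 bytes
Full segments = floor(RWND / MSS)
Full segments = floor(8192 / 1460)
Full segments = floor(5.611) = 5

5


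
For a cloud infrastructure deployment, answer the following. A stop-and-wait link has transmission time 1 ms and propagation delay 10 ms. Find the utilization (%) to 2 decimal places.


Given: Ttrans = 1 ms, Tprop = 10 ms
RTT = 2 * Tprop = 2 * 10 = 20 ms
U = Ttrans / (Ttrans + RTT)
U = 1 / (1 + 20)
U = 1 / 21 = 0.047619
U% = 4.76%

4.76


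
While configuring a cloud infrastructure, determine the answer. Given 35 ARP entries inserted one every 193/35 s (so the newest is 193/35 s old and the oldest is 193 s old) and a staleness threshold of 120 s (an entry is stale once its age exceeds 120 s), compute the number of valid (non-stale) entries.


Ages are k * 193/35 s for k = 1..35 (spacing = 5.5143 s).
Entry k is valid iff k * 193/35 <= 120 iff k <= 35 * 120 / 193 = 21.7617
n_valid = floor(21.7617) = 21
(n_stale = 35 - 21 = 14)

21


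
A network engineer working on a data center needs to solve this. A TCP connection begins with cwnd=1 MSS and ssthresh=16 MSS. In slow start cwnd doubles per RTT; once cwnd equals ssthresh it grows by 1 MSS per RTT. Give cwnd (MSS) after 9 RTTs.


RTT 0: cwnd = 1 MSS (initial)
RTT 1: cwnd = 2 MSS (slow start, doubled)
RTT 2: cwnd = 4 MSS (slow start, doubled)
RTT 3: cwnd = 8 MSS (slow start, doubled)
RTT 4: cwnd = 16 MSS (slow start, doubled)
RTT 5: cwnd = 17 MSS (congestion avoidance, +1)
RTT 6: cwnd = 18 MSS (congestion avoidance, +1)
RTT 7: cwnd = 19 MSS (congestion avoidance, +1)
RTT 8: cwnd = 20 MSS (congestion avoidance, +1)
RTT 9: cwnd = 21 MSS (congestion avoidance, +1)

21


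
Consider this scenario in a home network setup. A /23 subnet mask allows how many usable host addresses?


Given: subnet mask /23
Host bits = 32 - 23 = 9
Total addresses = 2^9 = 512
Usable hosts = 512 - 2 (network + broadcast) = 510

510


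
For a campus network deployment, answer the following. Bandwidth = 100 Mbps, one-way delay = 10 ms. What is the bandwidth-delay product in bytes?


Given: bandwidth = 100 Mbps, delay = 10 ms
BDP in bits = 100 * 10^6 * 10 / 1000
BDP in bits = 1000000
BDP in bytes = 1000000 / 8 = 125000

125000


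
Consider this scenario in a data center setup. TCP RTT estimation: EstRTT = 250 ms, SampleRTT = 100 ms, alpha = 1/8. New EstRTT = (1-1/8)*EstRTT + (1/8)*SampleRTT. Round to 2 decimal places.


Given: EstRTT = 250 ms, SampleRTT = 100 ms, alpha = 1/8
New EstRTT = (1 - alpha) * EstRTT + alpha * SampleRTT
(7/8) * 250 = 218.75
(1/8) * 100 = 12.5
New EstRTT = 218.75 + 12.5 = 231.25 ms -> 231.25 ms (2 dp)

231.25


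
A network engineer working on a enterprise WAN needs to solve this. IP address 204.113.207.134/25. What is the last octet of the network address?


Given: IP = 204.113.207.134, prefix = /25
Subnet mask = 255.255.255.128
Last octet of IP: 134
Last octet of mask: 128
Network last octet = 134 AND 128 = 128

128


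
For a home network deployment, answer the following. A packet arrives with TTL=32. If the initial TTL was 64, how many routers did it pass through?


Given: initial TTL = 64, received TTL = 32
Hops = initial TTL - received TTL
Hops = 64 - 32 = 32

32


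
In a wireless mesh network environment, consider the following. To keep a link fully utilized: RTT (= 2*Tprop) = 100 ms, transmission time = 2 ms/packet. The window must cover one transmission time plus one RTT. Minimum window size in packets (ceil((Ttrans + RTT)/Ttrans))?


Given: Ttrans = 2 ms, RTT = 100 ms (= 2 * Tprop, Tprop = 50 ms)
Time until first ACK returns = Ttrans + RTT = 2 + 100 = 102 ms
Need W * Ttrans >= Ttrans + RTT  ->  W >= (Ttrans + RTT) / Ttrans
(Ttrans + RTT) / Ttrans = 102 / 2 = 51
W_min = ceil(51) = 51

51


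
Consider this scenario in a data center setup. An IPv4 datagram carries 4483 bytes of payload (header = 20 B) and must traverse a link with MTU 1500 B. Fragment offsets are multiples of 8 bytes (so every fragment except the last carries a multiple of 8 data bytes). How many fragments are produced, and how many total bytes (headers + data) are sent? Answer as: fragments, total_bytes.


Max data per non-final fragment = floor((MTU - header)/8)*8 = floor((1500 - 20)/8)*8 = floor(1480/8)*8 = 1480 B
Final fragment needs no 8-byte alignment: it can carry up to MTU - header = 1480 B
Non-final fragments needed = ceil((payload - 1480) / 1480) = ceil(3003/1480) = ceil(2.0291) = 3
Number of fragments = 3 + 1 = 4
Fragment sizes (data): 3 * 1480 B + 43 B (last, 43 <= 1480 OK)
Total bytes sent = payload + n_frags * header = 4483 + 4*20 = 4483 + 80 = 4563 B

4, 4563


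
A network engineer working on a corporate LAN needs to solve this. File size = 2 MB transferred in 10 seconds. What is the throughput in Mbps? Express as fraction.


Given: file = 2 MB, time = 10 s
File in Mb = 2 * 8 = 16 Mb
Throughput = 16 / 10 Mbps
Throughput = 8/5 Mbps

8/5


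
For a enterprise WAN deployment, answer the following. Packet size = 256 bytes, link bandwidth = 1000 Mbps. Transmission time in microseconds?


Given: packet = 256 bytes, bandwidth = 1000 Mbps
Packet in bits = 256 * 8 = 2048 bits
Bandwidth = 1000 * 10^6 = 1000000000 bps
Time = 2048 / 1000000000 seconds
Time in us = 2048 * 10^6 / 1000000000 = 2.048

2.048


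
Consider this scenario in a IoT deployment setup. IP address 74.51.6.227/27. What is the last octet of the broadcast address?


Given: IP = 74.51.6.227, prefix = /27
Host bits = 32 - 27 = 5
Network last octet = 227 AND mask = 224
Host part size = 2^5 - 1 = 31
Broadcast last octet = 224 OR 31 = 255

255


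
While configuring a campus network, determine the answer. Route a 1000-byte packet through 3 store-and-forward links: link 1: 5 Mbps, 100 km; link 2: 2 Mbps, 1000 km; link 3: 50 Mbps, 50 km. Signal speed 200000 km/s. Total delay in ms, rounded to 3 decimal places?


Packet = 1000 bytes = 8000 bits. Store-and-forward: sum (t_trans + t_prop) per link.
Link 1: t_trans = 8000/(5*10^6) s = 1.6000 ms; t_prop = 100/200000 s = 0.5000 ms; subtotal = 2.1000 ms
Link 2: t_trans = 8000/(2*10^6) s = 4.0000 ms; t_prop = 1000/200000 s = 5.0000 ms; subtotal = 9.0000 ms
Link 3: t_trans = 8000/(50*10^6) s = 0.1600 ms; t_prop = 50/200000 s = 0.2500 ms; subtotal = 0.4100 ms
End-to-end = 2.1000 + 9.0000 + 0.4100 = 11.5100 ms -> 11.510 ms (3 dp)

11.510


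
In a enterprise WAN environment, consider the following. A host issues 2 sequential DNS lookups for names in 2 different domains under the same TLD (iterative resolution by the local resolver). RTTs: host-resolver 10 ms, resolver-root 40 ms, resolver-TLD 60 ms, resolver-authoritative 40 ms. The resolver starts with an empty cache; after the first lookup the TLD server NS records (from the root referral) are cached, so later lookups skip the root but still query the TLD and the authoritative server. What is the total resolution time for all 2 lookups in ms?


Lookup 1 (cold cache): local + root + TLD + auth = 10 + 40 + 60 + 40 = 150 ms
Lookups 2..2 (TLD NS cached -> skip root; new domain -> still ask TLD and auth): local + TLD + auth = 10 + 60 + 40 = 110 ms each
Remaining 1 lookups: 1 * 110 = 110 ms
Total = 150 + 110 = 260 ms

260


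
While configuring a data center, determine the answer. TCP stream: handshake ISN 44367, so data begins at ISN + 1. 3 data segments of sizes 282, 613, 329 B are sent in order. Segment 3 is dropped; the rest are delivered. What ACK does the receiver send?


SYN uses sequence number 44367; first data byte = ISN + 1 = 44368.
Segment 1: SEQ = 44368, len = 282 B, covers [44368, 44649]
Segment 2: SEQ = 44650, len = 613 B, covers [44650, 45262]
Segment 3: SEQ = 45263, len = 329 B, covers [45263, 45591] [LOST]
In-order data received: bytes [44368, 45262] (segments 1..2).
Segment 3 missing -> gap begins at byte 45263.
Cumulative ACK = next expected in-order byte = 44368 + 282 + 613 = 45263

45263


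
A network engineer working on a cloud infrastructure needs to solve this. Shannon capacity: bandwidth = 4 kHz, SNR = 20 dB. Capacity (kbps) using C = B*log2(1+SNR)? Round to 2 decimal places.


Given: B = 4 kHz, SNR = 20 dB
SNR linear = 10^(20/10) = 100
1 + SNR = 101
log2(101) = 6.6582114828
C = 4 * 1000 * 6.6582114828 = 26632.8459 bps
C = 26.632846 kbps -> 26.63 kbps (2 dp)

26.63


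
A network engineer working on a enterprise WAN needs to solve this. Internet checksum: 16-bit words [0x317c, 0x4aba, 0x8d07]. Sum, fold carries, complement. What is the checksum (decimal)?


Given words: [0x317c, 0x4aba, 0x8d07]
Step 1: Sum all words
Raw sum = 12668 + 19130 + 36103 = 67901
Step 2: Fold carry: (2365 + 1) = 2366
One's complement = ~2366 & 0xFFFF = 63169

63169


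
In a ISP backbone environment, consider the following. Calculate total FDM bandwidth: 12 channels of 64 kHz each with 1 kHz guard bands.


Given: 12 channels, 64 kHz each, guard = 1 kHz
Channel bandwidth = 12 * 64 = 768 kHz
Guard bands = 11 gaps * 1 kHz = 11 kHz
Total = 768 + 11 = 779 kHz

779


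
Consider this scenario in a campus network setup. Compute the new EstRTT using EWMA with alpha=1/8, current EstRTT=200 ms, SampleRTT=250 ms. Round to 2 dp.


Given: EstRTT = 200 ms, SampleRTT = 250 ms, alpha = 1/8
New EstRTT = (1 - alpha) * EstRTT + alpha * SampleRTT
(7/8) * 200 = 175
(1/8) * 250 = 31.25
New EstRTT = 175 + 31.25 = 206.25 ms -> 206.25 ms (2 dp)

206.25


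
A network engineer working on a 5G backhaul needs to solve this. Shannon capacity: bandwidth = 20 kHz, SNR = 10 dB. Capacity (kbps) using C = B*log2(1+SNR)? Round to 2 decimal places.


Given: B = 20 kHz, SNR = 10 dB
SNR linear = 10^(10/10) = 10
1 + SNR = 11
log2(11) = 3.4594316186
C = 20 * 1000 * 3.4594316186 = 69188.6324 bps
C = 69.188632 kbps -> 69.19 kbps (2 dp)

69.19


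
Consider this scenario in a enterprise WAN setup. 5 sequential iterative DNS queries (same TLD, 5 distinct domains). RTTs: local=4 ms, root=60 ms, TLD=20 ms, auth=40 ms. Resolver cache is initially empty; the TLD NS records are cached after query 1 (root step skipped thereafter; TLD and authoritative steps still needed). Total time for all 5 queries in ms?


Lookup 1 (cold cache): local + root + TLD + auth = 4 + 60 + 20 + 40 = 124 ms
Lookups 2..5 (TLD NS cached -> skip root; new domain -> still ask TLD and auth): local + TLD + auth = 4 + 20 + 40 = 64 ms each
Remaining 4 lookups: 4 * 64 = 256 ms
Total = 124 + 256 = 380 ms

380


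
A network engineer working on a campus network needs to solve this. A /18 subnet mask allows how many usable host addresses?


Given: subnet mask /18
Host bits = 32 - 18 = 14
Total addresses = 2^14 = 16384
Usable hosts = 16384 - 2 (network + broadcast) = 16382

16382


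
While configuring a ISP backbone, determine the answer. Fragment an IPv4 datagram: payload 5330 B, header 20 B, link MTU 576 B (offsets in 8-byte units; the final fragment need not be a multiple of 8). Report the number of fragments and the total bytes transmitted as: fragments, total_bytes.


Max data per non-final fragment = floor((MTU - header)/8)*8 = floor((576 - 20)/8)*8 = floor(556/8)*8 = 552 B
Final fragment needs no 8-byte alignment: it can carry up to MTU - header = 556 B
Non-final fragments needed = ceil((payload - 556) / 552) = ceil(4774/552) = ceil(8.6486) = 9
Number of fragments = 9 + 1 = 10
Fragment sizes (data): 9 * 552 B + 362 B (last, 362 <= 556 OK)
Total bytes sent = payload + n_frags * header = 5330 + 10*20 = 5330 + 200 = 5530 B

10, 5530


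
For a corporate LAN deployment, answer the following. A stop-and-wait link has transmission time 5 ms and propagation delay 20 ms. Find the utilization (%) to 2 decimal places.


Given: Ttrans = 5 ms, Tprop = 20 ms
RTT = 2 * Tprop = 2 * 20 = 40 ms
U = Ttrans / (Ttrans + RTT)
U = 5 / (5 + 40)
U = 5 / 45 = 0.111111
U% = 11.11%

11.11


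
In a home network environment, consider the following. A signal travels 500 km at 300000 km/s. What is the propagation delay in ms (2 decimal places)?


Given: distance = 500 km, speed = 300000 km/s
Delay = distance / speed = 500 / 300000 seconds
Delay in ms = 500 * 1000 / 300000
Delay = 1.6667 ms
Rounded to 2 dp = 1.67 ms

1.67


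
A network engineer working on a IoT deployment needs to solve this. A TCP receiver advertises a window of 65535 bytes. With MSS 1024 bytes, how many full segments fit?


Given: RWND = 65535 bytes, MSS = 1024 bytes
Full segments = floor(RWND / MSS)
Full segments = floor(65535 / 1024)
Full segments = floor(63.999) = 63

63


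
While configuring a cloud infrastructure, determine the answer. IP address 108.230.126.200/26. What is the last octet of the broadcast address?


Given: IP = 108.230.126.200, prefix = /26
Host bits = 32 - 26 = 6
Network last octet = 200 AND mask = 192
Host part size = 2^6 - 1 = 63
Broadcast last octet = 192 OR 63 = 255

255


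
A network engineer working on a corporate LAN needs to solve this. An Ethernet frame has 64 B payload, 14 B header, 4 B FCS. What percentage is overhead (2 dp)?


Given: payload = 64 B, header = 14 B, trailer = 4 B
Overhead bytes = header + trailer = 14 + 4 = 18
Total frame = payload + overhead = 64 + 18 = 82
Overhead % = 18 / 82 * 100 = 21.9512% -> 21.95% (2 dp)

21.95


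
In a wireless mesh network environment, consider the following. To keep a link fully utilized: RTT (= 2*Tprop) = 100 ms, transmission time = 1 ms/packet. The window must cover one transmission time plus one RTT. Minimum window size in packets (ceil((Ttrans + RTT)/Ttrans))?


Given: Ttrans = 1 ms, RTT = 100 ms (= 2 * Tprop, Tprop = 50 ms)
Time until first ACK returns = Ttrans + RTT = 1 + 100 = 101 ms
Need W * Ttrans >= Ttrans + RTT  ->  W >= (Ttrans + RTT) / Ttrans
(Ttrans + RTT) / Ttrans = 101 / 1 = 101
W_min = ceil(101) = 101

101


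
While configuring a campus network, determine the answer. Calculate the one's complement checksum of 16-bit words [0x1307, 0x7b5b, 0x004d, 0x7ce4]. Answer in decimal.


Given words: [0x1307, 0x7b5b, 0x004d, 0x7ce4]
Step 1: Sum all words
Raw sum = 4871 + 31579 + 77 + 31972 = 68499
Step 2: Fold carry: (2963 + 1) = 2964
One's complement = ~2964 & 0xFFFF = 62571

62571


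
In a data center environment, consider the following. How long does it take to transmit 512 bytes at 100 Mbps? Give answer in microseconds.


Given: packet = 512 bytes, bandwidth = 100 Mbps
Packet in bits = 512 * 8 = 4096 bits
Bandwidth = 100 * 10^6 = 100000000 bps
Time = 4096 / 100000000 seconds
Time in us = 4096 * 10^6 / 100000000 = 40.96

40.96


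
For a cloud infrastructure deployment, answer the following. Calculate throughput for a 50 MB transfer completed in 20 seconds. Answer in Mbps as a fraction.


Given: file = 50 MB, time = 20 s
File in Mb = 50 * 8 = 400 Mb
Throughput = 400 / 20 Mbps
Throughput = 20 Mbps

20


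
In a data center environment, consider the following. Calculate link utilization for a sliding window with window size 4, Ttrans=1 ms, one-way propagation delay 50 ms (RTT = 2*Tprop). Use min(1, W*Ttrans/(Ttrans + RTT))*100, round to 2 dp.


Given: W = 4, Ttrans = 1 ms, RTT = 100 ms (= 2 * Tprop, Tprop = 50 ms)
Cycle time = Ttrans + RTT = 1 + 100 = 101 ms (first packet sent until its ACK returns)
W * Ttrans = 4 * 1 = 4 ms of sending per cycle
W * Ttrans / (Ttrans + RTT) = 4 / 101 = 0.039604
U = min(1, 0.039604) = 0.039604
U% = 3.96%

3.96


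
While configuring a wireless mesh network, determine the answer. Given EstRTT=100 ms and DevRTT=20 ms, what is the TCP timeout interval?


Given: EstRTT = 100 ms, DevRTT = 20 ms
Timeout = EstRTT + 4 * DevRTT
4 * DevRTT = 4 * 20 = 80
Timeout = 100 + 80 = 180 ms

180


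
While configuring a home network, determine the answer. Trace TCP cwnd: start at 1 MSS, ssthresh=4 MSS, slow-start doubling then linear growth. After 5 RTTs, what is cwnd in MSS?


RTT 0: cwnd = 1 MSS (initial)
RTT 1: cwnd = 2 MSS (slow start, doubled)
RTT 2: cwnd = 4 MSS (slow start, doubled)
RTT 3: cwnd = 5 MSS (congestion avoidance, +1)
RTT 4: cwnd = 6 MSS (congestion avoidance, +1)
RTT 5: cwnd = 7 MSS (congestion avoidance, +1)

7


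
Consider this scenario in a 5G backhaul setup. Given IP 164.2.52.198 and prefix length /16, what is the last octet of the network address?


Given: IP = 164.2.52.198, prefix = /16
Subnet mask = 255.255.0.0
Last octet of IP: 198
Last octet of mask: 0
Network last octet = 198 AND 0 = 0

0
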